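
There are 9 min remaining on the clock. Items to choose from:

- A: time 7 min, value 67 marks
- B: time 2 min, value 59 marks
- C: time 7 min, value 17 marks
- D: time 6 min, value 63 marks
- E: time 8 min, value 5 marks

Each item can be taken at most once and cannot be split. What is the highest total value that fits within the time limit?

Check high-value combinations within 9 min:
- A+B: time 7+2=9, value 67+59=126
- B+D: time 2+6=8, value 59+63=122
- B+C: time 2+7=9, value 59+17=76
- A: time 7, value 67
Best: 126 marks.

126 marks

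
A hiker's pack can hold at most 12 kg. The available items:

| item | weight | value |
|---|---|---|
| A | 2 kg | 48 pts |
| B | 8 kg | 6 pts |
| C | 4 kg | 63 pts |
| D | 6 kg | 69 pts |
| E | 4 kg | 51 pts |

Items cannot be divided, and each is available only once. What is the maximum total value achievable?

This is a 0/1 knapsack; check combinations near the capacity.
- A+C+D: weight 2+4+6=12, value 48+63+69=180
- A+D+E: weight 2+6+4=12, value 48+69+51=168
- A+C+E: weight 2+4+4=10, value 48+63+51=162
Best: 180 pts.

180 pts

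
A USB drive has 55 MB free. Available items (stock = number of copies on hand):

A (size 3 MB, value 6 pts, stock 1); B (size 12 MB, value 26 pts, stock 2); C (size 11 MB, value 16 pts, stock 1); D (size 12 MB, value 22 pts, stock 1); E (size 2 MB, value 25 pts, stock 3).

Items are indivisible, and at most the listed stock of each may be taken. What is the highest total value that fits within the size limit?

Top feasible selections:
- 2×B + 1×C + 1×D + 3×E: size 53, value 165
- 1×A + 2×B + 1×D + 3×E: size 45, value 155
Best: 165 pts.

165 pts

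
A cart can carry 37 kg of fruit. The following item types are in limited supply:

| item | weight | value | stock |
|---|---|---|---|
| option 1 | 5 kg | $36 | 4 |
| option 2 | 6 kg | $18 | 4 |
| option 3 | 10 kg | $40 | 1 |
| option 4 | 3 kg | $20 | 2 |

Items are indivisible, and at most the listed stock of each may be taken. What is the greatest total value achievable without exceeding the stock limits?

Top feasible selections:
- 4×option 1 + 1×option 3 + 2×option 4: weight 36, value 224
- 3×option 1 + 1×option 2 + 1×option 3 + 2×option 4: weight 37, value 206
- 4×option 1 + 1×option 3 + 1×option 4: weight 33, value 204
- 4×option 1 + 1×option 2 + 2×option 4: weight 32, value 202
Best: $224.

$224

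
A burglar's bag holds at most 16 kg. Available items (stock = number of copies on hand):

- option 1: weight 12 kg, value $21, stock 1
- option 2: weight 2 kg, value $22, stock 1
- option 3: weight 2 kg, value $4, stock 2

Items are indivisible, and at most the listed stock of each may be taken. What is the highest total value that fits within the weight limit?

Best selections within weight 16 and stock limits:
- 1×option 1 + 1×option 2 + 1×option 3: weight 16, value 47
- 1×option 1 + 1×option 2: weight 14, value 43
- 1×option 2 + 2×option 3: weight 6, value 30
Best: $47.

$47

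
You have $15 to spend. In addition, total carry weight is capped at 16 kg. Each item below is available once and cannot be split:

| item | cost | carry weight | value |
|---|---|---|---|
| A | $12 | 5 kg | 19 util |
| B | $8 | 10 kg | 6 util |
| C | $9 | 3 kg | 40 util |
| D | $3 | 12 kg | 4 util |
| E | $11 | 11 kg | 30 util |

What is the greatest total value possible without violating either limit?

Feasible sets respecting both limits:
- C+D: cost 12, carry weight 15, value 44
- C: cost 9, carry weight 3, value 40
- E: cost 11, carry weight 11, value 30
Best: 44 util.

44 util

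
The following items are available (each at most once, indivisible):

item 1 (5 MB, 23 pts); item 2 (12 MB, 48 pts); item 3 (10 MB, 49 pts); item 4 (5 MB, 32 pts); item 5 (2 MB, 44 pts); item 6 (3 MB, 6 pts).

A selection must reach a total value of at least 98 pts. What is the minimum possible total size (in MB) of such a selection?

Subsets with value ≥ 98, sorted by total size:
- item 1+item 4+item 5: size 12, value 99
- item 1+item 4+item 5+item 6: size 15, value 105
- item 3+item 5+item 6: size 15, value 99
- item 3+item 4+item 5: size 17, value 125
Minimum size: 12 MB.

12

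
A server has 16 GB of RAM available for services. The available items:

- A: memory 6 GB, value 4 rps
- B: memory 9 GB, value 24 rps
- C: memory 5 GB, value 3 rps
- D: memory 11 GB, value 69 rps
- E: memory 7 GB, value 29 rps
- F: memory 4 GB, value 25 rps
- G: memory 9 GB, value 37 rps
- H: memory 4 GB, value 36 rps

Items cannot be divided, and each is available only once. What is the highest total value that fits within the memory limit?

Check high-value combinations within 16 GB:
- D+H: memory 11+4=15, value 69+36=105
- D+F: memory 11+4=15, value 69+25=94
- E+F+H: memory 7+4+4=15, value 29+25+36=90
- G+H: memory 9+4=13, value 37+36=73
- C+D: memory 5+11=16, value 3+69=72
Best: 105 rps.

105 rps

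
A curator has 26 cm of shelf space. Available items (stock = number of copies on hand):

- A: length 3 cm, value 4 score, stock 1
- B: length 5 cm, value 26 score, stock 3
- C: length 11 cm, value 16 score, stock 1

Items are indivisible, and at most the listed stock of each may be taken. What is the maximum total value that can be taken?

Best selections within length 26 and stock limits:
- 3×B + 1×C: length 26, value 94
- 1×A + 3×B: length 18, value 82
- 3×B: length 15, value 78
Best: 94 score.

94 score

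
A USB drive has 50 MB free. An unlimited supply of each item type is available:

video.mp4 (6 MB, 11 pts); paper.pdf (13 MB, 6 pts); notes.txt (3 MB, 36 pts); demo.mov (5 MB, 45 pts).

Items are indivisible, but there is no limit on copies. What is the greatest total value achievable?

585 pts

Best value-per-unit is notes.txt at 36/3; filling with it alone gives 16×36 = 576.
Optimal mix: 15×notes.txt + 1×demo.mov → size 50, value 585.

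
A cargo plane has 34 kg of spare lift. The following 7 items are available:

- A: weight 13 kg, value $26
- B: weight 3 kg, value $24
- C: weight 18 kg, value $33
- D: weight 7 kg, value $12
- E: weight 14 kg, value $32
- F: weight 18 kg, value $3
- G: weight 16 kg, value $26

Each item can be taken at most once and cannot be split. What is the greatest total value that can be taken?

Check high-value combinations within 34 kg:
- A+B+C: weight 13+3+18=34, value 26+24+33=83
- A+B+E: weight 13+3+14=30, value 26+24+32=82
- B+E+G: weight 3+14+16=33, value 24+32+26=82
- A+B+G: weight 13+3+16=32, value 26+24+26=76
Best: $83.

$83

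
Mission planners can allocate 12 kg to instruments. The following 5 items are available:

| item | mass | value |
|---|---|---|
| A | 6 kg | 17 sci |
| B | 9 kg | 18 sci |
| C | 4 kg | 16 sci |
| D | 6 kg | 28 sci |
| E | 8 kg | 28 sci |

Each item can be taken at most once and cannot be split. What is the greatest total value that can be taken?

45 sci

Check high-value combinations within 12 kg:
- A+D: mass 6+6=12, value 17+28=45
- C+D: mass 4+6=10, value 16+28=44
- C+E: mass 4+8=12, value 16+28=44
- A+C: mass 6+4=10, value 17+16=33
Best: 45 sci.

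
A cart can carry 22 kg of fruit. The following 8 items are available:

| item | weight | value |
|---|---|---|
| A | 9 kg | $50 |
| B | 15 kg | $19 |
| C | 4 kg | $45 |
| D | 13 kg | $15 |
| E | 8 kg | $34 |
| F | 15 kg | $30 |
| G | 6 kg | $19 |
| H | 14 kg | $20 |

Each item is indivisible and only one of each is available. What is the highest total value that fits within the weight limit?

$129

Check high-value combinations within 22 kg:
- A+C+E: weight 9+4+8=21, value 50+45+34=129
- A+C+G: weight 9+4+6=19, value 50+45+19=114
- C+E+G: weight 4+8+6=18, value 45+34+19=98
- A+C: weight 9+4=13, value 50+45=95
Best: $129.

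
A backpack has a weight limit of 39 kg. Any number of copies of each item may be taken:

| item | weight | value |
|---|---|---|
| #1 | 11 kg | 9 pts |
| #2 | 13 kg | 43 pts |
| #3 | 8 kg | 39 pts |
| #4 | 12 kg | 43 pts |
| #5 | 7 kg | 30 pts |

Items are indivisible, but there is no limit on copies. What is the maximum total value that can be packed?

186 pts

Best value-per-unit is #3 at 39/8; filling with it alone gives 4×39 = 156.
Optimal mix: 4×#3 + 1×#5 → weight 39, value 186.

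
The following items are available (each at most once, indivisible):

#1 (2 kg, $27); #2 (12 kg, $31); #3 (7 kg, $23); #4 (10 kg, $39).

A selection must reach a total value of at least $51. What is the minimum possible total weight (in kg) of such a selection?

12

Subsets with value ≥ 51, sorted by total weight:
- #1+#4: weight 12, value 66
- #1+#2: weight 14, value 58
- #3+#4: weight 17, value 62
- #1+#3+#4: weight 19, value 89
Minimum weight: 12 kg.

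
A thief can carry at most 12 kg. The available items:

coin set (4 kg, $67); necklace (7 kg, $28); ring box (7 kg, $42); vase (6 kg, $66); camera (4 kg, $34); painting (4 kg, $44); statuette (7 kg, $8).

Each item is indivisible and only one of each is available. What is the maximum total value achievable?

$145

Check high-value combinations within 12 kg:
- coin set+camera+painting: weight 4+4+4=12, value 67+34+44=145
- coin set+vase: weight 4+6=10, value 67+66=133
- coin set+painting: weight 4+4=8, value 67+44=111
Best: $145.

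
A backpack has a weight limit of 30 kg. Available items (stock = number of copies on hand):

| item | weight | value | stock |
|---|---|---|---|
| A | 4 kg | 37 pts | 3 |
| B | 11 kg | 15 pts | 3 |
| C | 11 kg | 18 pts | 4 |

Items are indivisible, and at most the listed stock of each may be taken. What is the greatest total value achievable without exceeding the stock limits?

129 pts

Best selections within weight 30 and stock limits:
- 3×A + 1×C: weight 23, value 129
- 3×A + 1×B: weight 23, value 126
Best: 129 pts.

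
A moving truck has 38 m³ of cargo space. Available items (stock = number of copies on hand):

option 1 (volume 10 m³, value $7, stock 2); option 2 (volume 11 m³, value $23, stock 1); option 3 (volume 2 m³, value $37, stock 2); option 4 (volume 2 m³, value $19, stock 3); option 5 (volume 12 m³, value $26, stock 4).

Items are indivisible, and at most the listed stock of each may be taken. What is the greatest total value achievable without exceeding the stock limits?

Top feasible selections:
- 2×option 3 + 3×option 4 + 2×option 5: volume 34, value 183
- 1×option 2 + 2×option 3 + 3×option 4 + 1×option 5: volume 33, value 180
- 2×option 3 + 2×option 4 + 2×option 5: volume 32, value 164
- 1×option 1 + 2×option 3 + 3×option 4 + 1×option 5: volume 32, value 164
Best: $183.

$183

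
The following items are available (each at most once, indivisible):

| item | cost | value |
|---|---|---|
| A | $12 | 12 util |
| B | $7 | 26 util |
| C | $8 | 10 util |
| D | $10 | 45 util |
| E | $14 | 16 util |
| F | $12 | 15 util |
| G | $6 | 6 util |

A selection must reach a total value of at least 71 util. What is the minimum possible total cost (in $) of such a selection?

17

Subsets with value ≥ 71, sorted by total cost:
- B+D: cost 17, value 71
- B+D+G: cost 23, value 77
- B+C+D: cost 25, value 81
Minimum cost: 17 $.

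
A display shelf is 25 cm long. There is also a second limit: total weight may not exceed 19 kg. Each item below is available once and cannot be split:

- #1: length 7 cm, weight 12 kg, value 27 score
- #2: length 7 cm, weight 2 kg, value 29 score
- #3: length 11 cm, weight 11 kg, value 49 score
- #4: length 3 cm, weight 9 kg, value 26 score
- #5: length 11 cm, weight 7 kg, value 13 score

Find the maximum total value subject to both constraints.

Feasible sets respecting both limits:
- #2+#3: length 18, weight 13, value 78
- #2+#4+#5: length 21, weight 18, value 68
- #3+#5: length 22, weight 18, value 62
- #1+#2: length 14, weight 14, value 56
Best: 78 score.

78 score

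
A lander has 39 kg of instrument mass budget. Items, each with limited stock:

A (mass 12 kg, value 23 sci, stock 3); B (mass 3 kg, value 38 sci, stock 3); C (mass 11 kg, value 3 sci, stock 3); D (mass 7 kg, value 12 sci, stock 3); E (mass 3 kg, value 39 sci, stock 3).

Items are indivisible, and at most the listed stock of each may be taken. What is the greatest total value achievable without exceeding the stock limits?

Best selections within mass 39 and stock limits:
- 3×B + 3×D + 3×E: mass 39, value 267
- 1×A + 3×B + 1×D + 3×E: mass 37, value 266
- 3×B + 2×D + 3×E: mass 32, value 255
- 1×A + 3×B + 3×E: mass 30, value 254
Best: 267 sci.

267 sci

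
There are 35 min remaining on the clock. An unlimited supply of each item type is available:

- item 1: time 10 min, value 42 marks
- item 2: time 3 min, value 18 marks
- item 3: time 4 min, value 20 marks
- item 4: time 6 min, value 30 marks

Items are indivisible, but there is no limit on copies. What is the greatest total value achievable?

Best value-per-unit is item 2 at 18/3; filling with it alone gives 11×18 = 198.
Optimal mix: 9×item 2 + 2×item 3 → time 35, value 202.

202 marks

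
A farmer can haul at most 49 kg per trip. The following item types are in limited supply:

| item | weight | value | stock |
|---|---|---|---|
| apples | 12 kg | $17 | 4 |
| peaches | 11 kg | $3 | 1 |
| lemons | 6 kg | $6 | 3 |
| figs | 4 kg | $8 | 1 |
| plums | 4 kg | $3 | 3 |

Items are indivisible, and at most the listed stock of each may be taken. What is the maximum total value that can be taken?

Top feasible selections:
- 4×apples: weight 48, value 68
- 3×apples + 1×lemons + 1×figs: weight 46, value 65
Best: $68.

$68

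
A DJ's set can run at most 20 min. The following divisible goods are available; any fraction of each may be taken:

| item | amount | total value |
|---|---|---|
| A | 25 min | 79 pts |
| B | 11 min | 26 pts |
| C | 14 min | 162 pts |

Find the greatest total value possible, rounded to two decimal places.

180.96

Take in order of value per unit:
- C (162/14 per unit): all 14 → value 162, running total 162.00
- A (79/25 per unit): 6 of 25 → value 6×79/25 = 18.9600, running total 180.96
Total 180.96.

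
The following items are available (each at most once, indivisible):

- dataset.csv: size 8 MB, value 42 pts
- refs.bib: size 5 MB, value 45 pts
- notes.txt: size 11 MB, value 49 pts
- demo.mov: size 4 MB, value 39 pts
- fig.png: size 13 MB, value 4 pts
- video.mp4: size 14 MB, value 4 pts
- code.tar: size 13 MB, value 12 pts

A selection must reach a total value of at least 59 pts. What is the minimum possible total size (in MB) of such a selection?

9

Subsets with value ≥ 59, sorted by total size:
- refs.bib+demo.mov: size 9, value 84
- dataset.csv+demo.mov: size 12, value 81
Minimum size: 9 MB.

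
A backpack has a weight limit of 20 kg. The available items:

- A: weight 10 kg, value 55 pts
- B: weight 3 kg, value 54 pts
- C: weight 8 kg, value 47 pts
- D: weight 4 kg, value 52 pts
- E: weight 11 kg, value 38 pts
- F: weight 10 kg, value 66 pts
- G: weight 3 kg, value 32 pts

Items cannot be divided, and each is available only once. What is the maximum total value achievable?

204 pts

This is a 0/1 knapsack; check combinations near the capacity.
- B+D+F+G: weight 3+4+10+3=20, value 54+52+66+32=204
- A+B+D+G: weight 10+3+4+3=20, value 55+54+52+32=193
- B+C+D+G: weight 3+8+4+3=18, value 54+47+52+32=185
- B+D+F: weight 3+4+10=17, value 54+52+66=172
- A+B+D: weight 10+3+4=17, value 55+54+52=161
Best: 204 pts.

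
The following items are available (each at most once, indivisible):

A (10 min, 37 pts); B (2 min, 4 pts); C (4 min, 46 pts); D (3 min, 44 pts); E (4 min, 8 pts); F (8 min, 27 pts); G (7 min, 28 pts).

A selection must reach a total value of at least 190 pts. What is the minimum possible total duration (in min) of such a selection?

36

Subsets with value ≥ 190, sorted by total duration:
- A+C+D+E+F+G: duration 36, value 190
- A+B+C+D+E+F+G: duration 38, value 194
Minimum duration: 36 min.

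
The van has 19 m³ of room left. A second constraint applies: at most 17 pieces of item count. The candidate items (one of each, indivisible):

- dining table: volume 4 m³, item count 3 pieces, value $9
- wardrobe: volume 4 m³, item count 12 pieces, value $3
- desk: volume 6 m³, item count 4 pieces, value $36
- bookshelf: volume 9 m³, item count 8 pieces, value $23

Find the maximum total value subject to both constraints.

$68

Feasible sets respecting both limits:
- dining table+desk+bookshelf: volume 19, item count 15, value 68
- desk+bookshelf: volume 15, item count 12, value 59
- dining table+desk: volume 10, item count 7, value 45
- wardrobe+desk: volume 10, item count 16, value 39
Best: $68.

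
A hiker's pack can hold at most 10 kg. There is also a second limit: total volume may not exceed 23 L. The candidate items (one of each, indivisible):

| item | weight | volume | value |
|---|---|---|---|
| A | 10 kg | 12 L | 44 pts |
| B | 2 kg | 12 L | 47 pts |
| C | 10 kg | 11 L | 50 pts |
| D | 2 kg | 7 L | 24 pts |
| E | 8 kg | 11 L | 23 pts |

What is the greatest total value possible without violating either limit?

71 pts

Feasible sets respecting both limits:
- B+D: weight 4, volume 19, value 71
- B+E: weight 10, volume 23, value 70
- C: weight 10, volume 11, value 50
Best: 71 pts.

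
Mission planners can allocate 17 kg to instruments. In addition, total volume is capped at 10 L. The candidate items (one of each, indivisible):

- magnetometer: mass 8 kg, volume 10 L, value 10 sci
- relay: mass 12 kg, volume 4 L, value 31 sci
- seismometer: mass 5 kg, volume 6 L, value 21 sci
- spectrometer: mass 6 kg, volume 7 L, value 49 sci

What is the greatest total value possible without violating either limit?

52 sci

Feasible sets respecting both limits:
- relay+seismometer: mass 17, volume 10, value 52
- spectrometer: mass 6, volume 7, value 49
- relay: mass 12, volume 4, value 31
- seismometer: mass 5, volume 6, value 21
Best: 52 sci.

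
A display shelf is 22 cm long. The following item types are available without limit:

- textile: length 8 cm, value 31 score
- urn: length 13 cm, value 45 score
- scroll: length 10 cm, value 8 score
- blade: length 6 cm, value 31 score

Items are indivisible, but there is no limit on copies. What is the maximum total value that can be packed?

Best value-per-unit is blade at 31/6; filling with it alone gives 3×31 = 93.
Optimal mix: 2×textile + 1×blade → length 22, value 93.

93 score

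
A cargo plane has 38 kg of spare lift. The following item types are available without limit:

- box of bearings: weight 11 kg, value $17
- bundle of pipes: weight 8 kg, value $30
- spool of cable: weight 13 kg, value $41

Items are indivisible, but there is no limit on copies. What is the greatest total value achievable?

$131

Best value-per-unit is bundle of pipes at 30/8; filling with it alone gives 4×30 = 120.
Optimal mix: 3×bundle of pipes + 1×spool of cable → weight 37, value 131.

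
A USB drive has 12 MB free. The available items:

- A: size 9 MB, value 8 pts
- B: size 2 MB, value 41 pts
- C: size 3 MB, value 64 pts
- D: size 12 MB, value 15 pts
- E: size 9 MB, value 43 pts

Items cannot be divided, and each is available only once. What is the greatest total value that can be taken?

107 pts

This is a 0/1 knapsack; check combinations near the capacity.
- C+E: size 3+9=12, value 64+43=107
- B+C: size 2+3=5, value 41+64=105
- B+E: size 2+9=11, value 41+43=84
- A+C: size 9+3=12, value 8+64=72
- C: size 3, value 64
Best: 107 pts.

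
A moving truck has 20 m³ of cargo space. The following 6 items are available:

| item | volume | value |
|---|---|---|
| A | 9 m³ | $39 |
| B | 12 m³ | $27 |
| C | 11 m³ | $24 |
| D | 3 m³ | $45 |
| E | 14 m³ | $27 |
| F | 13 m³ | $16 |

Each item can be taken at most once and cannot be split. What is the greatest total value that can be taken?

Check high-value combinations within 20 m³:
- A+D: volume 9+3=12, value 39+45=84
- B+D: volume 12+3=15, value 27+45=72
- D+E: volume 3+14=17, value 45+27=72
Best: $84.

$84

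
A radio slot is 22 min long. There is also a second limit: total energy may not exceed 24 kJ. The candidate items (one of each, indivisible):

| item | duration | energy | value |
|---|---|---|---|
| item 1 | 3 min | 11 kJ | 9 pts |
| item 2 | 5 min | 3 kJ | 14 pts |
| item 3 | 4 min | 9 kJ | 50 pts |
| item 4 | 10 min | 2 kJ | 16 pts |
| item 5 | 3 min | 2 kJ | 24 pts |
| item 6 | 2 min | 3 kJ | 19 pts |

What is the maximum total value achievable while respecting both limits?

Feasible sets respecting both limits:
- item 3+item 4+item 5+item 6: duration 19, energy 16, value 109
- item 2+item 3+item 5+item 6: duration 14, energy 17, value 107
- item 2+item 3+item 4+item 5: duration 22, energy 16, value 104
Best: 109 pts.

109 pts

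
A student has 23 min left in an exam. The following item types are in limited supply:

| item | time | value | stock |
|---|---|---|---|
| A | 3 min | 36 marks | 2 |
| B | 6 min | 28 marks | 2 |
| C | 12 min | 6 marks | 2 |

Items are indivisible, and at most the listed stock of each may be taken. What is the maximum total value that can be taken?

128 marks

Best selections within time 23 and stock limits:
- 2×A + 2×B: time 18, value 128
- 2×A + 1×B: time 12, value 100
Best: 128 marks.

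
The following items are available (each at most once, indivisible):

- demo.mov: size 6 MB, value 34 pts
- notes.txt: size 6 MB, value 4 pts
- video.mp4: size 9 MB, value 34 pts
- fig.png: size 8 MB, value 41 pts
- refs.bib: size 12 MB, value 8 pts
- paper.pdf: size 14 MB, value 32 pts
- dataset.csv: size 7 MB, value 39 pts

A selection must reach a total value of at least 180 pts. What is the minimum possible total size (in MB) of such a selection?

Subsets with value ≥ 180, sorted by total size:
- demo.mov+video.mp4+fig.png+paper.pdf+dataset.csv: size 44, value 180
- demo.mov+notes.txt+video.mp4+fig.png+paper.pdf+dataset.csv: size 50, value 184
- demo.mov+video.mp4+fig.png+refs.bib+paper.pdf+dataset.csv: size 56, value 188
- demo.mov+notes.txt+video.mp4+fig.png+refs.bib+paper.pdf+dataset.csv: size 62, value 192
Minimum size: 44 MB.

44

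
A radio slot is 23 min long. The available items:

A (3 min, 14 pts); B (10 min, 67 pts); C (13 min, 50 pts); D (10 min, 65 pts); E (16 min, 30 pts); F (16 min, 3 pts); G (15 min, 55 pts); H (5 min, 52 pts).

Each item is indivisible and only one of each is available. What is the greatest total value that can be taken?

146 pts

Check high-value combinations within 23 min:
- A+B+D: duration 3+10+10=23, value 14+67+65=146
- A+B+H: duration 3+10+5=18, value 14+67+52=133
- B+D: duration 10+10=20, value 67+65=132
Best: 146 pts.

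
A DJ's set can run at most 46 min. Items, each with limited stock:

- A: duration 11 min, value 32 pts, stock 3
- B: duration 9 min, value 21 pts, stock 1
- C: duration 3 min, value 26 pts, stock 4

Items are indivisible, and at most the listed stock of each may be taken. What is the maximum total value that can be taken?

200 pts

Top feasible selections:
- 3×A + 4×C: duration 45, value 200
- 2×A + 1×B + 4×C: duration 43, value 189
- 3×A + 3×C: duration 42, value 174
- 2×A + 4×C: duration 34, value 168
Best: 200 pts.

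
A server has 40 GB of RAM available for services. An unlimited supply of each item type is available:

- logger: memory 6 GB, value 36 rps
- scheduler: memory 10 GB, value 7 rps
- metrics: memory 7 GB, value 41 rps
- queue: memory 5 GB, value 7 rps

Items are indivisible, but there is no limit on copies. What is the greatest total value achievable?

236 rps

Best value-per-unit is logger at 36/6; filling with it alone gives 6×36 = 216.
Optimal mix: 2×logger + 4×metrics → memory 40, value 236.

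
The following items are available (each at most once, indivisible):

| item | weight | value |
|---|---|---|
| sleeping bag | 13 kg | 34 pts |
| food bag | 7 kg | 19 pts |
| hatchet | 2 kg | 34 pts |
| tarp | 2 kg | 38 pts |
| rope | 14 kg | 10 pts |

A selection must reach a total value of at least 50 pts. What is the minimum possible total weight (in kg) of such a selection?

4

Subsets with value ≥ 50, sorted by total weight:
- hatchet+tarp: weight 4, value 72
- food bag+tarp: weight 9, value 57
Minimum weight: 4 kg.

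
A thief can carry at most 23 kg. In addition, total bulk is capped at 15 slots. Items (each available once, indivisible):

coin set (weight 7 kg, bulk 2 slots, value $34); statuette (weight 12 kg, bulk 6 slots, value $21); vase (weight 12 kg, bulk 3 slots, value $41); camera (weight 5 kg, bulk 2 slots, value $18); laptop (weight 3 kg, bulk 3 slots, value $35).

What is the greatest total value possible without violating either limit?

Feasible sets respecting both limits:
- coin set+vase+laptop: weight 22, bulk 8, value 110
- vase+camera+laptop: weight 20, bulk 8, value 94
- coin set+statuette+laptop: weight 22, bulk 11, value 90
Best: $110.

$110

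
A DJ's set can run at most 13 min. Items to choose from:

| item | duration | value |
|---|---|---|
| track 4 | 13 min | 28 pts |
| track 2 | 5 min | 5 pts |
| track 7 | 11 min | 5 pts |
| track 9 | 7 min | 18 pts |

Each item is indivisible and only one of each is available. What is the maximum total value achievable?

28 pts

Check high-value combinations within 13 min:
- track 4: duration 13, value 28
- track 2+track 9: duration 5+7=12, value 5+18=23
- track 9: duration 7, value 18
- track 2: duration 5, value 5
Best: 28 pts.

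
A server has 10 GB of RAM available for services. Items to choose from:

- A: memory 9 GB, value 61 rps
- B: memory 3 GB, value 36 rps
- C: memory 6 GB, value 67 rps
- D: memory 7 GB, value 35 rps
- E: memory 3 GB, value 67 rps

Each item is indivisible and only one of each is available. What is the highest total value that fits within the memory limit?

134 rps

Check high-value combinations within 10 GB:
- C+E: memory 6+3=9, value 67+67=134
- B+E: memory 3+3=6, value 36+67=103
- B+C: memory 3+6=9, value 36+67=103
Best: 134 rps.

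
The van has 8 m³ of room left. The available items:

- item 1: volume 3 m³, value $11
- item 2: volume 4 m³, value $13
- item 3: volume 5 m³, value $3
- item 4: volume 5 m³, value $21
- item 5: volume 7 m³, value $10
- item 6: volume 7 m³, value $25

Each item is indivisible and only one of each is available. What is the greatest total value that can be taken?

Check high-value combinations within 8 m³:
- item 1+item 4: volume 3+5=8, value 11+21=32
- item 6: volume 7, value 25
- item 1+item 2: volume 3+4=7, value 11+13=24
Best: $32.

$32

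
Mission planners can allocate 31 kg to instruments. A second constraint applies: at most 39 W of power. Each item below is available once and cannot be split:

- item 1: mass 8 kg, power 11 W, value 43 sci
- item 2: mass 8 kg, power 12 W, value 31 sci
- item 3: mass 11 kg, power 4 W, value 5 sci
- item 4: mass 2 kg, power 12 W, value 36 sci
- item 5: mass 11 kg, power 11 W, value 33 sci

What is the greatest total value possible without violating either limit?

Feasible sets respecting both limits:
- item 1+item 2+item 3+item 4: mass 29, power 39, value 115
- item 1+item 4+item 5: mass 21, power 34, value 112
- item 1+item 2+item 4: mass 18, power 35, value 110
- item 1+item 2+item 5: mass 27, power 34, value 107
Best: 115 sci.

115 sci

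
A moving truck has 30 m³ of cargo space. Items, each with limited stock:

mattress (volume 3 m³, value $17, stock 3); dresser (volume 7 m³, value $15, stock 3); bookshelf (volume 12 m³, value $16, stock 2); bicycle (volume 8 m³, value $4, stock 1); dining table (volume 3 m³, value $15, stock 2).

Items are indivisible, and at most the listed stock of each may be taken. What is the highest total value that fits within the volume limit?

Top feasible selections:
- 3×mattress + 2×dresser + 2×dining table: volume 29, value 111
- 3×mattress + 1×dresser + 1×bicycle + 2×dining table: volume 30, value 100
- 3×mattress + 1×bookshelf + 2×dining table: volume 27, value 97
Best: $111.

$111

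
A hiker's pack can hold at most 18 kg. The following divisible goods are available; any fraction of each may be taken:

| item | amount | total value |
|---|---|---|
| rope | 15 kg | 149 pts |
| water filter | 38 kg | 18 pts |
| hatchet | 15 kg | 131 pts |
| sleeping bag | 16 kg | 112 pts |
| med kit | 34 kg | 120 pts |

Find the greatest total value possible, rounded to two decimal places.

Take in order of value per unit:
- rope (149/15 per unit): all 15 → value 149, running total 149.00
- hatchet (131/15 per unit): 3 of 15 → value 3×131/15 = 26.2000, running total 175.20
Total 175.20.

175.20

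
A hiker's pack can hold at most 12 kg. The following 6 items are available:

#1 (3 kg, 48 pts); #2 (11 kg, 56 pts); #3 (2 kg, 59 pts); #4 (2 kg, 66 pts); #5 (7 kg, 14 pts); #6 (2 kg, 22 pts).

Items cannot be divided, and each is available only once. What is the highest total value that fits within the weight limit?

Check high-value combinations within 12 kg:
- #1+#3+#4+#6: weight 3+2+2+2=9, value 48+59+66+22=195
- #1+#3+#4: weight 3+2+2=7, value 48+59+66=173
- #3+#4+#6: weight 2+2+2=6, value 59+66+22=147
- #3+#4+#5: weight 2+2+7=11, value 59+66+14=139
- #1+#4+#6: weight 3+2+2=7, value 48+66+22=136
Best: 195 pts.

195 pts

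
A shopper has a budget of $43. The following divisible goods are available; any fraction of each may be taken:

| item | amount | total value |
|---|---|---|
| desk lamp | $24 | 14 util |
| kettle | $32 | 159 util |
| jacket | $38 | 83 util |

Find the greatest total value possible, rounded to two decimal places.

Take in order of value per unit:
- kettle (159/32 per unit): all 32 → value 159, running total 159.00
- jacket (83/38 per unit): 11 of 38 → value 11×83/38 = 24.0263, running total 183.03
Total 183.03.

183.03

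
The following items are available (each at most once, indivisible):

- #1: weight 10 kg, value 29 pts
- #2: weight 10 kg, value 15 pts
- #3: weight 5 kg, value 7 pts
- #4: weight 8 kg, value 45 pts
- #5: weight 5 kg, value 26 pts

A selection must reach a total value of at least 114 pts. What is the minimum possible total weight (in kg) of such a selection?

33

Subsets with value ≥ 114, sorted by total weight:
- #1+#2+#4+#5: weight 33, value 115
- #1+#2+#3+#4+#5: weight 38, value 122
Minimum weight: 33 kg.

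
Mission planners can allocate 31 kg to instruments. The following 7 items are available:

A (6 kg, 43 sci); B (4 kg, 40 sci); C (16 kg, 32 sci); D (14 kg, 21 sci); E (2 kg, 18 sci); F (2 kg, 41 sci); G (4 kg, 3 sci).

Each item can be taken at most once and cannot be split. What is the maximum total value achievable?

Check high-value combinations within 31 kg:
- A+B+C+E+F: mass 6+4+16+2+2=30, value 43+40+32+18+41=174
- A+B+D+E+F: mass 6+4+14+2+2=28, value 43+40+21+18+41=163
- A+B+C+F: mass 6+4+16+2=28, value 43+40+32+41=156
Best: 174 sci.

174 sci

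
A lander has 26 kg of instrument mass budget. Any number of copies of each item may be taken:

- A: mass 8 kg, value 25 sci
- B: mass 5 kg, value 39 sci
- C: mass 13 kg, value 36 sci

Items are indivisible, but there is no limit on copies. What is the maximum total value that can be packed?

Best value-per-unit is B at 39/5, and filling with it alone uses mass 5×5=25. No mix of the others beats 5×39 = 195.

195 sci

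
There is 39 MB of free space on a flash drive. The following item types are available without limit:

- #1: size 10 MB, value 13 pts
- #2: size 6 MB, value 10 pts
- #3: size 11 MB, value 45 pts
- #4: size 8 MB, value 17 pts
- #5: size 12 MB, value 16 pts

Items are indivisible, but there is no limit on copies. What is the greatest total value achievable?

145 pts

Best value-per-unit is #3 at 45/11; filling with it alone gives 3×45 = 135.
Optimal mix: 1×#2 + 3×#3 → size 39, value 145.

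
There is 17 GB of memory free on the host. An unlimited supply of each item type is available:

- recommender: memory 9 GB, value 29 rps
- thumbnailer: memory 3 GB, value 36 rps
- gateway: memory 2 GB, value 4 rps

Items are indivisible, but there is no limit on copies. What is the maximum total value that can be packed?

Best value-per-unit is thumbnailer at 36/3; filling with it alone gives 5×36 = 180.
Optimal mix: 5×thumbnailer + 1×gateway → memory 17, value 184.

184 rps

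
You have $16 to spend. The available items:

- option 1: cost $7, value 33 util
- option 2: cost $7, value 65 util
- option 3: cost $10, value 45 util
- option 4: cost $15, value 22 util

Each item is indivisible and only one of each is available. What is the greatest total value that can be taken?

98 util

Check high-value combinations within $16:
- option 1+option 2: cost 7+7=14, value 33+65=98
- option 2: cost 7, value 65
- option 3: cost 10, value 45
Best: 98 util.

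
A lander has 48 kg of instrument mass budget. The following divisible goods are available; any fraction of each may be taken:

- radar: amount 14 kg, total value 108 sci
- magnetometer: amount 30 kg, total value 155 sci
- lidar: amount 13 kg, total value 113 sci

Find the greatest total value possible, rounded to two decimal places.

329.50

Take in order of value per unit:
- lidar (113/13 per unit): all 13 → value 113, running total 113.00
- radar (108/14 per unit): all 14 → value 108, running total 221.00
- magnetometer (155/30 per unit): 21 of 30 → value 21×155/30 = 108.5000, running total 329.50
Total 329.50.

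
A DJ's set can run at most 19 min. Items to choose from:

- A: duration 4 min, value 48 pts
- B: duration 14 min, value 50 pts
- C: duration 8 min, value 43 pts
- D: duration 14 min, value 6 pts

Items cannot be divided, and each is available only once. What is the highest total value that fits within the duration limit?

98 pts

Check high-value combinations within 19 min:
- A+B: duration 4+14=18, value 48+50=98
- A+C: duration 4+8=12, value 48+43=91
- A+D: duration 4+14=18, value 48+6=54
Best: 98 pts.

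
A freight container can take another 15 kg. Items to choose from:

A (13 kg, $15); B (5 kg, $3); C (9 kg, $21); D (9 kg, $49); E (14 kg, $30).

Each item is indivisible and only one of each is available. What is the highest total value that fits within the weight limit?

This is a 0/1 knapsack; check combinations near the capacity.
- B+D: weight 5+9=14, value 3+49=52
- D: weight 9, value 49
- E: weight 14, value 30
- B+C: weight 5+9=14, value 3+21=24
- C: weight 9, value 21
Best: $52.

$52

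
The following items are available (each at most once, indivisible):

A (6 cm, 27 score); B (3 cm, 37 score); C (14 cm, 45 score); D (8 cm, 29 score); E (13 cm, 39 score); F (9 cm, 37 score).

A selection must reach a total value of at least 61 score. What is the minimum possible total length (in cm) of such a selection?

Subsets with value ≥ 61, sorted by total length:
- A+B: length 9, value 64
- B+D: length 11, value 66
- B+F: length 12, value 74
- A+F: length 15, value 64
Minimum length: 9 cm.

9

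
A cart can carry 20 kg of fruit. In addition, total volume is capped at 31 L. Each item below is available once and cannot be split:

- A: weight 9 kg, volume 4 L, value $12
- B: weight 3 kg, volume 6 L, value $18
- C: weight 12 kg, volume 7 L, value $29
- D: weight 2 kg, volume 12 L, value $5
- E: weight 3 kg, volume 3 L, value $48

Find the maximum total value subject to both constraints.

$100

Feasible sets respecting both limits:
- B+C+D+E: weight 20, volume 28, value 100
- B+C+E: weight 18, volume 16, value 95
- A+B+D+E: weight 17, volume 25, value 83
Best: $100.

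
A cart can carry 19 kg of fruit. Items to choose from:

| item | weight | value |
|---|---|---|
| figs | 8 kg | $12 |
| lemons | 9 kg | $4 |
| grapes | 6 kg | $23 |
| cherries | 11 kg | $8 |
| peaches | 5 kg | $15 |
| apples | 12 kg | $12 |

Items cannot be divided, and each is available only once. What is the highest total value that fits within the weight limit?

Check high-value combinations within 19 kg:
- figs+grapes+peaches: weight 8+6+5=19, value 12+23+15=50
- grapes+peaches: weight 6+5=11, value 23+15=38
- figs+grapes: weight 8+6=14, value 12+23=35
- grapes+apples: weight 6+12=18, value 23+12=35
- grapes+cherries: weight 6+11=17, value 23+8=31
Best: $50.

$50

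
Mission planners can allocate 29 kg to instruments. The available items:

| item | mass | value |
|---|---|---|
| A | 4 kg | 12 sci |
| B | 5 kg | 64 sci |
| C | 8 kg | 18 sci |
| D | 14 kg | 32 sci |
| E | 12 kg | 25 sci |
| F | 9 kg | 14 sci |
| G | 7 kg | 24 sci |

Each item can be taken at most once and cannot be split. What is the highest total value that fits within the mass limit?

125 sci

Check high-value combinations within 29 kg:
- A+B+E+G: mass 4+5+12+7=28, value 12+64+25+24=125
- B+D+G: mass 5+14+7=26, value 64+32+24=120
- B+C+F+G: mass 5+8+9+7=29, value 64+18+14+24=120
Best: 125 sci.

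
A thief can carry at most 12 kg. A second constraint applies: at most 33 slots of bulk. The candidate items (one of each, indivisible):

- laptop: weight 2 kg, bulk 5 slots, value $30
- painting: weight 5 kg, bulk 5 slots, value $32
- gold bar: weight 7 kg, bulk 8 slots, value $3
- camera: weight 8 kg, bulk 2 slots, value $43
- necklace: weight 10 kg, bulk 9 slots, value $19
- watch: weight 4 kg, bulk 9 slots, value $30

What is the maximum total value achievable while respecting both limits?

$92

Feasible sets respecting both limits:
- laptop+painting+watch: weight 11, bulk 19, value 92
- laptop+camera: weight 10, bulk 7, value 73
- camera+watch: weight 12, bulk 11, value 73
- laptop+painting: weight 7, bulk 10, value 62
Best: $92.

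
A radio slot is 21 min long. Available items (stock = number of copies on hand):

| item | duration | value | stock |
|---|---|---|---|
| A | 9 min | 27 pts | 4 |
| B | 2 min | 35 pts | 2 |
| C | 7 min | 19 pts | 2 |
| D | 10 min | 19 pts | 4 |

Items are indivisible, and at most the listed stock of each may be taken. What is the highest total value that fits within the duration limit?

Top feasible selections:
- 1×A + 2×B + 1×C: duration 20, value 116
- 2×B + 2×C: duration 18, value 108
- 2×B + 1×C + 1×D: duration 21, value 108
Best: 116 pts.

116 pts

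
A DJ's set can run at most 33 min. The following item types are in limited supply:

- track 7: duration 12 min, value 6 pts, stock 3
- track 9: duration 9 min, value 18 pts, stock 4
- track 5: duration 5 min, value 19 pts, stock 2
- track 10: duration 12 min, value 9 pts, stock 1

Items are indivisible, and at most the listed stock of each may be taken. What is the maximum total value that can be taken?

74 pts

Top feasible selections:
- 2×track 9 + 2×track 5: duration 28, value 74
- 3×track 9 + 1×track 5: duration 32, value 73
- 1×track 9 + 2×track 5 + 1×track 10: duration 31, value 65
- 1×track 7 + 1×track 9 + 2×track 5: duration 31, value 62
Best: 74 pts.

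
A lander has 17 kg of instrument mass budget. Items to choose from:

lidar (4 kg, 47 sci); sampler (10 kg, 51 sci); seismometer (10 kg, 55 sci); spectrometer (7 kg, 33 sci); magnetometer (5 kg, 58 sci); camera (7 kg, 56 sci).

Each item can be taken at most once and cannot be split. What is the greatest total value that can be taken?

161 sci

Check high-value combinations within 17 kg:
- lidar+magnetometer+camera: mass 4+5+7=16, value 47+58+56=161
- lidar+spectrometer+magnetometer: mass 4+7+5=16, value 47+33+58=138
- magnetometer+camera: mass 5+7=12, value 58+56=114
- seismometer+magnetometer: mass 10+5=15, value 55+58=113
Best: 161 sci.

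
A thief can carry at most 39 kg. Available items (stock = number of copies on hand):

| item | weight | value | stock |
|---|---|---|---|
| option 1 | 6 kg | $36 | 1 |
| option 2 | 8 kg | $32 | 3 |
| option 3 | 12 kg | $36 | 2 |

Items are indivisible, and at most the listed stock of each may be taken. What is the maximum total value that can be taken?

$140

Best selections within weight 39 and stock limits:
- 1×option 1 + 1×option 2 + 2×option 3: weight 38, value 140
- 1×option 1 + 2×option 2 + 1×option 3: weight 34, value 136
Best: $140.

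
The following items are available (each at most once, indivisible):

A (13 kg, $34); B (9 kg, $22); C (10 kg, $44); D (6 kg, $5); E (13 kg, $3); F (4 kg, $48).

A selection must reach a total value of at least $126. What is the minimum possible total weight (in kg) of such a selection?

27

Subsets with value ≥ 126, sorted by total weight:
- A+C+F: weight 27, value 126
- A+C+D+F: weight 33, value 131
- A+B+C+F: weight 36, value 148
Minimum weight: 27 kg.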